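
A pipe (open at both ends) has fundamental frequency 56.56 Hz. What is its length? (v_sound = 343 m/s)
L = v/(2f₁) = 3.032 m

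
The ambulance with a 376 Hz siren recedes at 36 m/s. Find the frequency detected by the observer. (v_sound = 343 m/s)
f_obs = f·v/(v + v_s) = 340.3 Hz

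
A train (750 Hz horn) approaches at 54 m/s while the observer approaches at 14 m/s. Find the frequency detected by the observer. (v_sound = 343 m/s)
f_obs = f·(v + v_o)/(v − v_s) = 926.5 Hz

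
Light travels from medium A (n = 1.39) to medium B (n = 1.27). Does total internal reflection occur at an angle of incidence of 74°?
θc = arcsin(n₂/n₁) = 66.02°; 74° > θc, so yes — total internal reflection.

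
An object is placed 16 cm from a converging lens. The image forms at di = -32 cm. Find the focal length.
1/f = 1/do + 1/di → f = 32 cm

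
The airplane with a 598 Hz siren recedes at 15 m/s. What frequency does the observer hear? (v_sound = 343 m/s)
f_obs = f·v/(v + v_s) = 572.9 Hz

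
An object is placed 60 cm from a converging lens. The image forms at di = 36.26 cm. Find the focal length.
1/f = 1/do + 1/di → f = 22.6 cm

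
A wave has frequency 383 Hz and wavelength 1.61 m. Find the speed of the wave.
v = fλ = 616.6 m/s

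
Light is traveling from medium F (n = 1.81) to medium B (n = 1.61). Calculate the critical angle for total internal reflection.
θc = arcsin(n₂/n₁) = 62.81°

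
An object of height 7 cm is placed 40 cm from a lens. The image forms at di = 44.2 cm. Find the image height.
hi = (-di/do) × ho = -7.735 cm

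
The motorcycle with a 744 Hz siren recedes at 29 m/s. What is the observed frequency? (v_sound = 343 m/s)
f_obs = f·v/(v + v_s) = 686 Hz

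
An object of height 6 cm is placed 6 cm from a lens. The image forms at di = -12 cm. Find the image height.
hi = (-di/do) × ho = 12 cm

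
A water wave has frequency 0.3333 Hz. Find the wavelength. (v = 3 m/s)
λ = v/f = 9.001 m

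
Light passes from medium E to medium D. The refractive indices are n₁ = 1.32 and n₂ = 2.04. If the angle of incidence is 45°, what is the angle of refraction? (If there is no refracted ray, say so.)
sin θ₂ = (n₁/n₂)·sin θ₁ = 0.4575 → θ₂ = 27.23°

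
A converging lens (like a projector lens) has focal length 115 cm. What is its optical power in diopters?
P = 1/f = 0.8696 D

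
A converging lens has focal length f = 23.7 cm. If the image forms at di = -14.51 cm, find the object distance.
1/do = 1/f − 1/di → do = 9 cm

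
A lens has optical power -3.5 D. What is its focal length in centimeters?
f = 1/P = -28.57 cm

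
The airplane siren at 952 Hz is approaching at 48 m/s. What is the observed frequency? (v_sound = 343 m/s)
f_obs = f·v/(v − v_s) = 1107 Hz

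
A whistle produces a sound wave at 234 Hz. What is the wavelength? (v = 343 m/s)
λ = v/f = 1.466 m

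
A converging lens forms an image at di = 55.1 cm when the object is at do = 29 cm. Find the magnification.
M = −di/do = -1.9 (inverted image)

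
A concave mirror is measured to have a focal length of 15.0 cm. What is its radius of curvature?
R = 2|f| = 30 cm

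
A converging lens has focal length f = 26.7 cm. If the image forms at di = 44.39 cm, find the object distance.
1/do = 1/f − 1/di → do = 67 cm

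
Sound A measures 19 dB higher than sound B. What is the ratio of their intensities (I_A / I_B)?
I_A/I_B = 10^(Δβ/10) = 79.43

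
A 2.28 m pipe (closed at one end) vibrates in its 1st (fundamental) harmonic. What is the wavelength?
λₙ = 4L/n = 9.12 m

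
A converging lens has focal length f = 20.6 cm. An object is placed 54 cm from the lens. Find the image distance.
1/di = 1/f − 1/do → di = 33.31 cm (real image)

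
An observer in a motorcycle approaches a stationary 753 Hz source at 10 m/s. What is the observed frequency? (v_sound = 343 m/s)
f_obs = f·(v + v_o)/v = 775 Hz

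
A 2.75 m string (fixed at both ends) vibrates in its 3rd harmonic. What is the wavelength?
λₙ = 2L/n = 1.833 m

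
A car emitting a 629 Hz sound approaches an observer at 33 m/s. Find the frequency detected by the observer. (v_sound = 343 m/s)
f_obs = f·v/(v − v_s) = 696 Hz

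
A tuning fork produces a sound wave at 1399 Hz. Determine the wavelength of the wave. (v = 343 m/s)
λ = v/f = 0.2452 m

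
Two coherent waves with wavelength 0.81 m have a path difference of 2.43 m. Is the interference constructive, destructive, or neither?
constructive — path difference = 3λ, a whole number of wavelengths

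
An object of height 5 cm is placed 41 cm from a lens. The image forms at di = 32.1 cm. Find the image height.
hi = (-di/do) × ho = -3.915 cm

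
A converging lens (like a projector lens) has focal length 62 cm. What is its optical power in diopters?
P = 1/f = 1.613 D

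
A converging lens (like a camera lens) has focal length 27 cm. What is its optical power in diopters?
P = 1/f = 3.704 D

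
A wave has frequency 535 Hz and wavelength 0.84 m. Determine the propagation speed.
v = fλ = 449.4 m/s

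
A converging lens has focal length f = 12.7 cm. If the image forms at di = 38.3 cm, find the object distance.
1/do = 1/f − 1/di → do = 19 cm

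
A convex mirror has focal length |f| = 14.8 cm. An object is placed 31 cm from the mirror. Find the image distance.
f = −14.8 cm (convex); 1/di = 1/f − 1/do → di = -10.02 cm (virtual image, behind mirror)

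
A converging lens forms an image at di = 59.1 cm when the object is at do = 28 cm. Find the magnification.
M = −di/do = -2.111 (inverted image)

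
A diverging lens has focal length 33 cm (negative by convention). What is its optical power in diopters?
P = 1/f = -3.03 D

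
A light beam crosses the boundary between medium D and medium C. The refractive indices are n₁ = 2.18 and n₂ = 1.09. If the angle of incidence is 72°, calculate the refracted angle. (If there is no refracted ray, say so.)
sin θ₂ = (n₁/n₂)·sin θ₁ = 1.902 > 1, so there is no refracted ray — the light undergoes total internal reflection.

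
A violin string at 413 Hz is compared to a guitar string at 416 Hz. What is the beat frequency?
3 Hz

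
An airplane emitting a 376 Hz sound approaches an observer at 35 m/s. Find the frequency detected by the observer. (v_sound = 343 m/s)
f_obs = f·v/(v − v_s) = 418.7 Hz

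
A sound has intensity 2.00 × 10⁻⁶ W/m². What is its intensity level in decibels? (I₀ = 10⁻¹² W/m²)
β = 10·log₁₀(I/I₀) = 63.01 dB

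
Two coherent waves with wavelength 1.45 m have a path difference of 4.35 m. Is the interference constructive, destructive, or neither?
constructive — path difference = 3λ, a whole number of wavelengths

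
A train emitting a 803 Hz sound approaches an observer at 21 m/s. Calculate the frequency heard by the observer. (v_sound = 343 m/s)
f_obs = f·v/(v − v_s) = 855.4 Hz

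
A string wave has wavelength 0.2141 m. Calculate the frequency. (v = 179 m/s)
f = v/λ = 836.1 Hz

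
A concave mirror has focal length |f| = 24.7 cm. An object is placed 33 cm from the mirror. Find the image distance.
f = +24.7 cm (concave); 1/di = 1/f − 1/do → di = 98.2 cm (real image, in front of mirror)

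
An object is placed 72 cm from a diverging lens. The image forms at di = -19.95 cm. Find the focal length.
1/f = 1/do + 1/di → f = -27.6 cm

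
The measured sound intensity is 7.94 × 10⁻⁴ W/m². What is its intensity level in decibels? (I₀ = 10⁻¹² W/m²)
β = 10·log₁₀(I/I₀) = 89 dB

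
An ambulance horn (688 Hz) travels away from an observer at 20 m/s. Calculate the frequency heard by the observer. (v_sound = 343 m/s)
f_obs = f·v/(v + v_s) = 650.1 Hz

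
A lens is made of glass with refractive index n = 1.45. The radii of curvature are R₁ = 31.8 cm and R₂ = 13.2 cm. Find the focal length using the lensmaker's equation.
1/f = (n − 1)(1/R₁ − 1/R₂) → f = -50.15 cm (diverging lens)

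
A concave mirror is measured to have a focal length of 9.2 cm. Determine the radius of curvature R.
R = 2|f| = 18.4 cm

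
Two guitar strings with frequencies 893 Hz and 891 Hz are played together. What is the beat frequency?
2 Hz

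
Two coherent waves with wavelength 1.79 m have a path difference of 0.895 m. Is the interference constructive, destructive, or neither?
destructive — path difference = 0.5λ, an odd multiple of λ/2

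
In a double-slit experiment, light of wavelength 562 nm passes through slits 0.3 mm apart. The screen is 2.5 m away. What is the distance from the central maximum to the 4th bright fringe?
y = mλL/d = 18.73 mm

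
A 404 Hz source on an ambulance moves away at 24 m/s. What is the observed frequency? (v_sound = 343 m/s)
f_obs = f·v/(v + v_s) = 377.6 Hz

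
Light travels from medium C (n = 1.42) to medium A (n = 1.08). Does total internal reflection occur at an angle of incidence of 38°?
θc = arcsin(n₂/n₁) = 49.51°; 38° < θc, so no — the ray refracts.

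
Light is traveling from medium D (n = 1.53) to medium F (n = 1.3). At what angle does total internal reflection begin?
θc = arcsin(n₂/n₁) = 58.18°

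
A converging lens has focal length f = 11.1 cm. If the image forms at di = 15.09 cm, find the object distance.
1/do = 1/f − 1/di → do = 41.98 cm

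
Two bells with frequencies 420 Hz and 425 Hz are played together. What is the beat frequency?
5 Hz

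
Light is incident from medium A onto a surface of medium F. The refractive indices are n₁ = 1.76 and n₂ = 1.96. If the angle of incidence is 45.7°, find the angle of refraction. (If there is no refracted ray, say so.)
sin θ₂ = (n₁/n₂)·sin θ₁ = 0.6427 → θ₂ = 39.99°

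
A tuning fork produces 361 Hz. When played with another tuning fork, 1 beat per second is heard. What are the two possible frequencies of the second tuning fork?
f₂ = 361 ± 1 Hz → 362 Hz or 360 Hz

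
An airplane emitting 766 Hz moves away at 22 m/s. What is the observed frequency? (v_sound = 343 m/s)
f_obs = f·v/(v + v_s) = 719.8 Hz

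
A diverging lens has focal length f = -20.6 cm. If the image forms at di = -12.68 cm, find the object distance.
1/do = 1/f − 1/di → do = 32.98 cm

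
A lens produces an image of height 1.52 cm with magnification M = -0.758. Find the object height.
ho = |hi|/|M| = 2.005 cm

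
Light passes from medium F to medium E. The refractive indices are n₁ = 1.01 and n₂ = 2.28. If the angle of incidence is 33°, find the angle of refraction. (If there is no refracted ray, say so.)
sin θ₂ = (n₁/n₂)·sin θ₁ = 0.2413 → θ₂ = 13.96°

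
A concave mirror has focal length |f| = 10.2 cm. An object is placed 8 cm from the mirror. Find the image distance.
f = +10.2 cm (concave); 1/di = 1/f − 1/do → di = -37.09 cm (virtual image, behind mirror)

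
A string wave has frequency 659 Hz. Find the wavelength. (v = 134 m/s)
λ = v/f = 0.2033 m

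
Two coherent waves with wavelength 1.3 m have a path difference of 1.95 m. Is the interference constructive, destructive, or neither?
destructive — path difference = 1.5λ, an odd multiple of λ/2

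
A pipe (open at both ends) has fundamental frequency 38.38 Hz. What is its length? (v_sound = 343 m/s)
L = v/(2f₁) = 4.468 m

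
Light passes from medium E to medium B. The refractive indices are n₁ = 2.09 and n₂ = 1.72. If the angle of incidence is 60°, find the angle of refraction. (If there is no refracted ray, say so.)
sin θ₂ = (n₁/n₂)·sin θ₁ = 1.052 > 1, so there is no refracted ray — the light undergoes total internal reflection.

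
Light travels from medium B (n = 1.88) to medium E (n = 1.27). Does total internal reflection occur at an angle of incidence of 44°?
θc = arcsin(n₂/n₁) = 42.5°; 44° > θc, so yes — total internal reflection.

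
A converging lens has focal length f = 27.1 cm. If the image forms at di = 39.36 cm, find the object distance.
1/do = 1/f − 1/di → do = 87 cm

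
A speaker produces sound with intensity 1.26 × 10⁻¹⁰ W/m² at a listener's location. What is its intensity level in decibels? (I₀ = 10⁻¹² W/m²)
β = 10·log₁₀(I/I₀) = 21 dB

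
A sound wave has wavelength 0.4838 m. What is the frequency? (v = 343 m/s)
f = v/λ = 709 Hz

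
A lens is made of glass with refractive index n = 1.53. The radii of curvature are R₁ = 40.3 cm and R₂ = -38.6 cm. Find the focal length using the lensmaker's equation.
1/f = (n − 1)(1/R₁ − 1/R₂) → f = 37.2 cm (converging lens)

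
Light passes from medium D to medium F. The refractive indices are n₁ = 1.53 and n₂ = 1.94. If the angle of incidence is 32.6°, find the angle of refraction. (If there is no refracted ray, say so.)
sin θ₂ = (n₁/n₂)·sin θ₁ = 0.4249 → θ₂ = 25.14°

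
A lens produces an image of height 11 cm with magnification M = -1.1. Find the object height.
ho = |hi|/|M| = 10 cm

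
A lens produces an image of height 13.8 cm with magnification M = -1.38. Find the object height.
ho = |hi|/|M| = 10 cm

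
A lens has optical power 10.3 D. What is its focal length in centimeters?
f = 1/P = 9.709 cm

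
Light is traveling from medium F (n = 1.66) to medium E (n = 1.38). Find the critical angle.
θc = arcsin(n₂/n₁) = 56.24°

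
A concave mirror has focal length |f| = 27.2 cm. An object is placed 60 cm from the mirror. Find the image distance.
f = +27.2 cm (concave); 1/di = 1/f − 1/do → di = 49.76 cm (real image, in front of mirror)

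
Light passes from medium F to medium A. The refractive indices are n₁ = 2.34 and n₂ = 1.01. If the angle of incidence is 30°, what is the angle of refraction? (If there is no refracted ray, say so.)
sin θ₂ = (n₁/n₂)·sin θ₁ = 1.158 > 1, so there is no refracted ray — the light undergoes total internal reflection.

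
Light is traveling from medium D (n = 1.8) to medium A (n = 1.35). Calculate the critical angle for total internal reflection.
θc = arcsin(n₂/n₁) = 48.59°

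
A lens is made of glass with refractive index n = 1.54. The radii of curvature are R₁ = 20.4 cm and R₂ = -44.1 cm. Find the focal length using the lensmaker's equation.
1/f = (n − 1)(1/R₁ − 1/R₂) → f = 25.83 cm (converging lens)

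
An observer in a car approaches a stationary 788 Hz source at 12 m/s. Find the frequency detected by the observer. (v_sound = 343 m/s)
f_obs = f·(v + v_o)/v = 815.6 Hz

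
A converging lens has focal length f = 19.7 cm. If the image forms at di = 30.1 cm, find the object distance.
1/do = 1/f − 1/di → do = 57.02 cm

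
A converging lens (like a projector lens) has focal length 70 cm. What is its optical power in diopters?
P = 1/f = 1.429 D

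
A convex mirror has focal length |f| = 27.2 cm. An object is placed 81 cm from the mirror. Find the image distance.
f = −27.2 cm (convex); 1/di = 1/f − 1/do → di = -20.36 cm (virtual image, behind mirror)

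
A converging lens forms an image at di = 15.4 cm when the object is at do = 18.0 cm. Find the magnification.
M = −di/do = -0.8556 (inverted image)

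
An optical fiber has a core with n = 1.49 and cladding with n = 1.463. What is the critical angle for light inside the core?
θc = arcsin(n_cladding/n_core) = 79.08°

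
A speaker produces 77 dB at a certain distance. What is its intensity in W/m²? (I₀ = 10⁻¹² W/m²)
I = I₀·10^(β/10) = 5.01 × 10⁻⁵ W/m²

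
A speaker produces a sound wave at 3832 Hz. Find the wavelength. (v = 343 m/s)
λ = v/f = 0.08951 m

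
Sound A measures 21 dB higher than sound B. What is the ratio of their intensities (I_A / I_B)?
I_A/I_B = 10^(Δβ/10) = 125.9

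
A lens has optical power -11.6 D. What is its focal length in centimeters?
f = 1/P = -8.621 cm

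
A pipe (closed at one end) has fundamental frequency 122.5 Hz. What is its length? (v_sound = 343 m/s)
L = v/(4f₁) = 0.7 m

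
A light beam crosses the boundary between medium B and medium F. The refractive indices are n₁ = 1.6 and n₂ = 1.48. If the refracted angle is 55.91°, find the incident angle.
sin θ₁ = (n₂/n₁)·sin θ₂ → θ₁ = 50°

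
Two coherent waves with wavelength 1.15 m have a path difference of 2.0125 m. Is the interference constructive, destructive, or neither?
neither (partial) — path difference = 1.75λ, neither a whole number of wavelengths nor an odd multiple of λ/2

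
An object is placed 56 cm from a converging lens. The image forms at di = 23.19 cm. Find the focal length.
1/f = 1/do + 1/di → f = 16.4 cm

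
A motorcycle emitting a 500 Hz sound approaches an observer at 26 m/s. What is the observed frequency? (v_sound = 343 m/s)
f_obs = f·v/(v − v_s) = 541 Hz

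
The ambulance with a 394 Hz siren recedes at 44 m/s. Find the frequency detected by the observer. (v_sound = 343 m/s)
f_obs = f·v/(v + v_s) = 349.2 Hz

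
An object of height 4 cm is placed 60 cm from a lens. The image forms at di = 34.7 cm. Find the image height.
hi = (-di/do) × ho = -2.313 cm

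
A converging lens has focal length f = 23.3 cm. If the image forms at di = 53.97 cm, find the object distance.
1/do = 1/f − 1/di → do = 41 cm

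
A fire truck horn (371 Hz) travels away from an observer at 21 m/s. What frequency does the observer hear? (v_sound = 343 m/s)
f_obs = f·v/(v + v_s) = 349.6 Hz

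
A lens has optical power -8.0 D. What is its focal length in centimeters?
f = 1/P = -12.5 cm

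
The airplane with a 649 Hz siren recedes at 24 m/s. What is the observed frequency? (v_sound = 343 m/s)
f_obs = f·v/(v + v_s) = 606.6 Hz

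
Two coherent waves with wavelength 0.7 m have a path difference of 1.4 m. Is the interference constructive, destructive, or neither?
constructive — path difference = 2λ, a whole number of wavelengths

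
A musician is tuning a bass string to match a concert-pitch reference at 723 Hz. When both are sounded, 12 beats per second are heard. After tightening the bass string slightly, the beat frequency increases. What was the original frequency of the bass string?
735 Hz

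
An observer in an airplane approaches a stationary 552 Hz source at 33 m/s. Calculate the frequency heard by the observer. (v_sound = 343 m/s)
f_obs = f·(v + v_o)/v = 605.1 Hz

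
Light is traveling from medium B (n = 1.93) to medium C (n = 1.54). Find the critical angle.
θc = arcsin(n₂/n₁) = 52.93°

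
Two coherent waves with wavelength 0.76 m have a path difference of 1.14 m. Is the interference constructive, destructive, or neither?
destructive — path difference = 1.5λ, an odd multiple of λ/2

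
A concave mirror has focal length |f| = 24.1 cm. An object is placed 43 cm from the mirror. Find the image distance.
f = +24.1 cm (concave); 1/di = 1/f − 1/do → di = 54.83 cm (real image, in front of mirror)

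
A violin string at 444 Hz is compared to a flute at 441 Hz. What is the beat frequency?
3 Hz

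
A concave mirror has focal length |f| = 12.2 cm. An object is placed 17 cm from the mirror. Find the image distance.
f = +12.2 cm (concave); 1/di = 1/f − 1/do → di = 43.21 cm (real image, in front of mirror)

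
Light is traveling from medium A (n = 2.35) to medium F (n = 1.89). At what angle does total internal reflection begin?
θc = arcsin(n₂/n₁) = 53.54°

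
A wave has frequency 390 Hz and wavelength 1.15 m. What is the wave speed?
v = fλ = 448.5 m/s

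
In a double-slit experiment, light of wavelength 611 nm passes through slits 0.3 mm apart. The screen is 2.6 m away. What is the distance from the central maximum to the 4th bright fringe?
y = mλL/d = 21.18 mm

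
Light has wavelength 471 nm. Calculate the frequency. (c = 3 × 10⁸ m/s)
f = c/λ = 6.369 × 10¹⁴ Hz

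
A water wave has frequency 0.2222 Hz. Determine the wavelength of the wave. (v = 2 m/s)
λ = v/f = 9.001 m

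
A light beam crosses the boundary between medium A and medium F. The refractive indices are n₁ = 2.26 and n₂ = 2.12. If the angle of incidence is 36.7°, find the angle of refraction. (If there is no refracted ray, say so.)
sin θ₂ = (n₁/n₂)·sin θ₁ = 0.6371 → θ₂ = 39.58°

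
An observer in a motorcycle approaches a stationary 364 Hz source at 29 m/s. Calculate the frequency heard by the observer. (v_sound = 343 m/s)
f_obs = f·(v + v_o)/v = 394.8 Hz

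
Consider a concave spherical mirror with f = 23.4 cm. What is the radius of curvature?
R = 2|f| = 46.8 cm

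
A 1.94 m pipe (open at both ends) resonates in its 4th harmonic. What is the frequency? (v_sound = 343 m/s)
fₙ = nv/(2L) = 353.6 Hz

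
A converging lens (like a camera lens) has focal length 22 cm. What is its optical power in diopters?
P = 1/f = 4.545 D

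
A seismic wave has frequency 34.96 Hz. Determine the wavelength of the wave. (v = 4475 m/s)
λ = v/f = 128 m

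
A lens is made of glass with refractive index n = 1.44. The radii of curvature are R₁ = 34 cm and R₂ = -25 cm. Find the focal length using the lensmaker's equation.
1/f = (n − 1)(1/R₁ − 1/R₂) → f = 32.74 cm (converging lens)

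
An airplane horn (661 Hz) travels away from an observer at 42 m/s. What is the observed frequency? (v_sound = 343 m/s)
f_obs = f·v/(v + v_s) = 588.9 Hz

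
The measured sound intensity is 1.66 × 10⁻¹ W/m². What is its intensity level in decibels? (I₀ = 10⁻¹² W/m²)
β = 10·log₁₀(I/I₀) = 112.2 dB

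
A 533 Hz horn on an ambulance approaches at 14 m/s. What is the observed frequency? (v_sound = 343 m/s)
f_obs = f·v/(v − v_s) = 555.7 Hz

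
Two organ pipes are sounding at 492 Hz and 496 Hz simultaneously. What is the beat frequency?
4 Hz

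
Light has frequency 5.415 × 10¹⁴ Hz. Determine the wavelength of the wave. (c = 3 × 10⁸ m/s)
λ = c/f = 554 nm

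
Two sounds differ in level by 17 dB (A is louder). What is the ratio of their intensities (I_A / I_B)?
I_A/I_B = 10^(Δβ/10) = 50.12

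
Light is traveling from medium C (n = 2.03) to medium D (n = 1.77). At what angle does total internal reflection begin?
θc = arcsin(n₂/n₁) = 60.68°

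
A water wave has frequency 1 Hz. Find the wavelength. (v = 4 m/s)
λ = v/f = 4 m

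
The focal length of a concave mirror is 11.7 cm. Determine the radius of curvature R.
R = 2|f| = 23.4 cm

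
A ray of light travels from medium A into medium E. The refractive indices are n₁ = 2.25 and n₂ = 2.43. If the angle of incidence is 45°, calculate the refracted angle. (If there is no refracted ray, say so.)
sin θ₂ = (n₁/n₂)·sin θ₁ = 0.6547 → θ₂ = 40.9°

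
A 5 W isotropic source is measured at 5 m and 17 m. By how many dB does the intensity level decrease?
Δβ = 20·log₁₀(r₂/r₁) = 10.63 dB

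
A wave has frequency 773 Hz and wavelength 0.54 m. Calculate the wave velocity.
v = fλ = 417.4 m/s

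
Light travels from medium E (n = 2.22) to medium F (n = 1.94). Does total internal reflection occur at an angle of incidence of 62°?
θc = arcsin(n₂/n₁) = 60.91°; 62° > θc, so yes — total internal reflection.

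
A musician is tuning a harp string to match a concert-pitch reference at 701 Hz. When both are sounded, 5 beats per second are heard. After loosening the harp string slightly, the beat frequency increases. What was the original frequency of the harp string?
696 Hz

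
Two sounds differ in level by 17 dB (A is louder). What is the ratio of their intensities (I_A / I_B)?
I_A/I_B = 10^(Δβ/10) = 50.12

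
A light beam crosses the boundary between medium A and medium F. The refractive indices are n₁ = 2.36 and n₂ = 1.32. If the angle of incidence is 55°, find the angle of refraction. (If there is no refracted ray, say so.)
sin θ₂ = (n₁/n₂)·sin θ₁ = 1.465 > 1, so there is no refracted ray — the light undergoes total internal reflection.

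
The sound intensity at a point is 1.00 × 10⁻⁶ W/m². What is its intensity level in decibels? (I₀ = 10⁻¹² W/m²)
β = 10·log₁₀(I/I₀) = 60 dB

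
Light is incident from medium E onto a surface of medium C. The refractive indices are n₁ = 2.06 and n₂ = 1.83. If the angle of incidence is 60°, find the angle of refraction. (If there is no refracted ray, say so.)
sin θ₂ = (n₁/n₂)·sin θ₁ = 0.9749 → θ₂ = 77.13°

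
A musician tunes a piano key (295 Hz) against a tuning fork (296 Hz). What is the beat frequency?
1 Hz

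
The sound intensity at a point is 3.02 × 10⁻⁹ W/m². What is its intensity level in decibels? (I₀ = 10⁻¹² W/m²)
β = 10·log₁₀(I/I₀) = 34.8 dB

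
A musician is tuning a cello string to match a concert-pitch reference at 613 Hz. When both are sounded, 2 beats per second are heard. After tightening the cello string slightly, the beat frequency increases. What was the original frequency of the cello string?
615 Hz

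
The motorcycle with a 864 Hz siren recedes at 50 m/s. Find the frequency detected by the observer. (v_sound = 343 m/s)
f_obs = f·v/(v + v_s) = 754.1 Hz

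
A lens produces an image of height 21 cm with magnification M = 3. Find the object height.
ho = |hi|/|M| = 7 cm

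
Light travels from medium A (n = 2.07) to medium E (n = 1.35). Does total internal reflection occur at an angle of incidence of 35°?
θc = arcsin(n₂/n₁) = 40.71°; 35° < θc, so no — the ray refracts.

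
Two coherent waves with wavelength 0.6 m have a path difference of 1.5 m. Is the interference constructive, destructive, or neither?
destructive — path difference = 2.5λ, an odd multiple of λ/2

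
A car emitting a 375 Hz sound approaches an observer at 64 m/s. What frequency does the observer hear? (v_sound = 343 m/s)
f_obs = f·v/(v − v_s) = 461 Hz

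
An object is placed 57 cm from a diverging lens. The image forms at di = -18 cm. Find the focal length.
1/f = 1/do + 1/di → f = -26.31 cm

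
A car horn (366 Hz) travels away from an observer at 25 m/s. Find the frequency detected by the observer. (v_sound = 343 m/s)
f_obs = f·v/(v + v_s) = 341.1 Hz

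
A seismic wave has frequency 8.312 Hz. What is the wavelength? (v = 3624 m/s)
λ = v/f = 436 m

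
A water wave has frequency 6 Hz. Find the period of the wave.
T = 1/f = 0.1667 s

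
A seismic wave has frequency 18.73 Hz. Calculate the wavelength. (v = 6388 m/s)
λ = v/f = 341.1 m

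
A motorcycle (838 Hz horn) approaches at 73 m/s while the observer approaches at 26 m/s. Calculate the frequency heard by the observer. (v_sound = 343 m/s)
f_obs = f·(v + v_o)/(v − v_s) = 1145 Hz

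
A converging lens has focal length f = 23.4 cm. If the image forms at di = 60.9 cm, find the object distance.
1/do = 1/f − 1/di → do = 38 cm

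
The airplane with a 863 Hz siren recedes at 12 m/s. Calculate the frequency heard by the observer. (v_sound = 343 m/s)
f_obs = f·v/(v + v_s) = 833.8 Hz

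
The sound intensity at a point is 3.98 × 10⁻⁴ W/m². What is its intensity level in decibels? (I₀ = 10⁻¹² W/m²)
β = 10·log₁₀(I/I₀) = 86 dB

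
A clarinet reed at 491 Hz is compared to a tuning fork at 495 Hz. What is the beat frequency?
4 Hz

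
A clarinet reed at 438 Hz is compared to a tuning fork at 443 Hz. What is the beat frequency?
5 Hz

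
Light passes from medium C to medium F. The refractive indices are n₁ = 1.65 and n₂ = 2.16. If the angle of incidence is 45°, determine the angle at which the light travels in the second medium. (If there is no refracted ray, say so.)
sin θ₂ = (n₁/n₂)·sin θ₁ = 0.5402 → θ₂ = 32.69°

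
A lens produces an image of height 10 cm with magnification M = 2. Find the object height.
ho = |hi|/|M| = 5 cm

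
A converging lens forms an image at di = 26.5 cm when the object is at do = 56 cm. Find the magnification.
M = −di/do = -0.4732 (inverted image)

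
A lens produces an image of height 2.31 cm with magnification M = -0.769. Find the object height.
ho = |hi|/|M| = 3.004 cm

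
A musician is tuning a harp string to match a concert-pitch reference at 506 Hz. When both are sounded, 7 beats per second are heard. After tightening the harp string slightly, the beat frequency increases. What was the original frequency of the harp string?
513 Hz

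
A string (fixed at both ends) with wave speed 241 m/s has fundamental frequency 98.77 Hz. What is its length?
L = v/(2f₁) = 1.22 m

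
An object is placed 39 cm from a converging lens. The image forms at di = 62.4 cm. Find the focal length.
1/f = 1/do + 1/di → f = 24 cm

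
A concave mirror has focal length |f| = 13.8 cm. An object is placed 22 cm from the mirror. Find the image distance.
f = +13.8 cm (concave); 1/di = 1/f − 1/do → di = 37.02 cm (real image, in front of mirror)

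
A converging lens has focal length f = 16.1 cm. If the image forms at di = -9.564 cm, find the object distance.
1/do = 1/f − 1/di → do = 6 cm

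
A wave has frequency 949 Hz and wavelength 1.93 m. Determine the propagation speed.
v = fλ = 1832 m/s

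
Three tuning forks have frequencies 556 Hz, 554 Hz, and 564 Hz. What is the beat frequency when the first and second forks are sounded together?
2 Hz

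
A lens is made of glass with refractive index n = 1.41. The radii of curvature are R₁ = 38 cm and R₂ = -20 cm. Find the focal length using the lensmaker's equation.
1/f = (n − 1)(1/R₁ − 1/R₂) → f = 31.96 cm (converging lens)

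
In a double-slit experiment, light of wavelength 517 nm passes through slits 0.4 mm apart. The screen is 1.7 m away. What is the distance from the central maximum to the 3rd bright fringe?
y = mλL/d = 6.592 mm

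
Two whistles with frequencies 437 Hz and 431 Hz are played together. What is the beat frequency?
6 Hz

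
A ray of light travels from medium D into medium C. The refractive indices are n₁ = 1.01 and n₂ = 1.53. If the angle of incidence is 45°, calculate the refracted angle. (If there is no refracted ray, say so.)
sin θ₂ = (n₁/n₂)·sin θ₁ = 0.4668 → θ₂ = 27.83°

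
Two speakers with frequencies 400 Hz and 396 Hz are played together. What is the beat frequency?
4 Hz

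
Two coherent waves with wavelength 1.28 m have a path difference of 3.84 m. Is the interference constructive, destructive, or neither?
constructive — path difference = 3λ, a whole number of wavelengths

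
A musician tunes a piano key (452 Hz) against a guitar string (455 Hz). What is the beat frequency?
3 Hz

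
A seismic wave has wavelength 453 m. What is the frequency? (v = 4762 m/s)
f = v/λ = 10.51 Hz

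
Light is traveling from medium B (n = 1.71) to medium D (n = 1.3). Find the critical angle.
θc = arcsin(n₂/n₁) = 49.48°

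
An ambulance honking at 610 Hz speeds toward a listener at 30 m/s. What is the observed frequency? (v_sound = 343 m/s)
f_obs = f·v/(v − v_s) = 668.5 Hz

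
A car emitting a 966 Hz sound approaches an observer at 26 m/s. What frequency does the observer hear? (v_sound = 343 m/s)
f_obs = f·v/(v − v_s) = 1045 Hz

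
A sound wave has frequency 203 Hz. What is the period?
T = 1/f = 0.004926 s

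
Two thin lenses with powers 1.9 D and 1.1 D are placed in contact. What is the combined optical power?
P_total = P₁ + P₂ = 3.0 D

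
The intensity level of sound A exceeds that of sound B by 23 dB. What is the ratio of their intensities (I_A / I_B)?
I_A/I_B = 10^(Δβ/10) = 199.5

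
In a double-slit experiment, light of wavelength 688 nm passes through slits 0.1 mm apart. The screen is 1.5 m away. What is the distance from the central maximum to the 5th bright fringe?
y = mλL/d = 51.6 mm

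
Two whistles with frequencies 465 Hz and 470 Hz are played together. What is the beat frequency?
5 Hz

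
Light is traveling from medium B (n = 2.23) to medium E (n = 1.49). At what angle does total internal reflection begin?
θc = arcsin(n₂/n₁) = 41.93°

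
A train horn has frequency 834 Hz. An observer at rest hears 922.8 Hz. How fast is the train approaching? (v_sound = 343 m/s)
v_s = v·(1 − f/f_obs) = 33.01 m/s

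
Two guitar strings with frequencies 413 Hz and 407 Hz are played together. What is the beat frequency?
6 Hz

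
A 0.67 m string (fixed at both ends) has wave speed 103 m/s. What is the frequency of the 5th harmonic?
fₙ = nv/(2L) = 384.3 Hz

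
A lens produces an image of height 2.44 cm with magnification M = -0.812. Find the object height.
ho = |hi|/|M| = 3.005 cm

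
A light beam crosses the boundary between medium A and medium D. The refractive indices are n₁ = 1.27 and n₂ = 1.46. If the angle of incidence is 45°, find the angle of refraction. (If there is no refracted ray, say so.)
sin θ₂ = (n₁/n₂)·sin θ₁ = 0.6151 → θ₂ = 37.96°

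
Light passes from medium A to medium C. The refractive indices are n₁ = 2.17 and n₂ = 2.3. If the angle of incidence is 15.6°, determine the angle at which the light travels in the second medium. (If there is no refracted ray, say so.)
sin θ₂ = (n₁/n₂)·sin θ₁ = 0.2537 → θ₂ = 14.7°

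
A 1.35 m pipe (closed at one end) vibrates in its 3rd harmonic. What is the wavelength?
λₙ = 4L/n = 1.8 m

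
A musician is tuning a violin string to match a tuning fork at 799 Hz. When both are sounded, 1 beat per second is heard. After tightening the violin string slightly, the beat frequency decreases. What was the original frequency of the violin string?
798 Hz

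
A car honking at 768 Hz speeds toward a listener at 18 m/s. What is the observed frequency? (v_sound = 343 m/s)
f_obs = f·v/(v − v_s) = 810.5 Hz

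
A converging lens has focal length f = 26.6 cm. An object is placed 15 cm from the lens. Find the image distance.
1/di = 1/f − 1/do → di = -34.4 cm (virtual image)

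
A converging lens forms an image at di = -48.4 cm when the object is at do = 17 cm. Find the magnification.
M = −di/do = 2.847 (upright image)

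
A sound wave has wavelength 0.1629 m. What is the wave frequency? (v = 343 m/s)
f = v/λ = 2106 Hz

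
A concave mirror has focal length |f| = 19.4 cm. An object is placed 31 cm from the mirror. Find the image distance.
f = +19.4 cm (concave); 1/di = 1/f − 1/do → di = 51.84 cm (real image, in front of mirror)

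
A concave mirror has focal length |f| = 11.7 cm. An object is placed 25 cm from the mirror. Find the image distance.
f = +11.7 cm (concave); 1/di = 1/f − 1/do → di = 21.99 cm (real image, in front of mirror)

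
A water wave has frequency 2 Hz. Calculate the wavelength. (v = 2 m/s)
λ = v/f = 1 m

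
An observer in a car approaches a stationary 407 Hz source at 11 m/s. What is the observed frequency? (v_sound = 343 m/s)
f_obs = f·(v + v_o)/v = 420.1 Hz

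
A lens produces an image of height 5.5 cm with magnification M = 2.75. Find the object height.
ho = |hi|/|M| = 2 cm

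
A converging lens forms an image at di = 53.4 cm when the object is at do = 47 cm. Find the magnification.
M = −di/do = -1.136 (inverted image)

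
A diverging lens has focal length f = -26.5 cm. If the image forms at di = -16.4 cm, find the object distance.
1/do = 1/f − 1/di → do = 43.03 cm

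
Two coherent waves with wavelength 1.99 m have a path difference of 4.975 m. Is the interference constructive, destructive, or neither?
destructive — path difference = 2.5λ, an odd multiple of λ/2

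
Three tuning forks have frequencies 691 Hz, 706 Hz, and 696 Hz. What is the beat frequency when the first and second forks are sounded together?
15 Hz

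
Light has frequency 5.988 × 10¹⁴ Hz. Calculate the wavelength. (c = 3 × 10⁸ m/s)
λ = c/f = 501 nm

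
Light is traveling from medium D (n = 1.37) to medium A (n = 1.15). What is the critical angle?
θc = arcsin(n₂/n₁) = 57.08°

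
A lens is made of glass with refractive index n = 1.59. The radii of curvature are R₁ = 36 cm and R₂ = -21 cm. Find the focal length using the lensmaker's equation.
1/f = (n − 1)(1/R₁ − 1/R₂) → f = 22.48 cm (converging lens)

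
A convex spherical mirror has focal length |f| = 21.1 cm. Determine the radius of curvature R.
R = 2|f| = 42.2 cm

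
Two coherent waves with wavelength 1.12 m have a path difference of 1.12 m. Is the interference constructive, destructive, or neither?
constructive — path difference = 1λ, a whole number of wavelengths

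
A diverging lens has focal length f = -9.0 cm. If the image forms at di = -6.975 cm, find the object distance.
1/do = 1/f − 1/di → do = 31 cm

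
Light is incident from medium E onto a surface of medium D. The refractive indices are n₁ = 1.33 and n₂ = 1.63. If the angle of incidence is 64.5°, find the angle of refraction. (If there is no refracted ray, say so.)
sin θ₂ = (n₁/n₂)·sin θ₁ = 0.7365 → θ₂ = 47.43°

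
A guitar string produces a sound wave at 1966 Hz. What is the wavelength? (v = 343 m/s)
λ = v/f = 0.1745 m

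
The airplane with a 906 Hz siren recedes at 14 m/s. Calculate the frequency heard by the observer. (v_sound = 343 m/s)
f_obs = f·v/(v + v_s) = 870.5 Hz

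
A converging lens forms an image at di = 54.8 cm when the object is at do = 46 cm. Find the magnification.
M = −di/do = -1.191 (inverted image)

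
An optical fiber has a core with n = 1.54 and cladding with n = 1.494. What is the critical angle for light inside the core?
θc = arcsin(n_cladding/n_core) = 75.96°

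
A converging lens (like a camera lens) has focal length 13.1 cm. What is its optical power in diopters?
P = 1/f = 7.634 D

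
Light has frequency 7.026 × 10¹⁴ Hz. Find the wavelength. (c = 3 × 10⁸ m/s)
λ = c/f = 427 nm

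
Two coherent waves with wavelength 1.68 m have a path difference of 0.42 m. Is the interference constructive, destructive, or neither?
neither (partial) — path difference = 0.25λ, neither a whole number of wavelengths nor an odd multiple of λ/2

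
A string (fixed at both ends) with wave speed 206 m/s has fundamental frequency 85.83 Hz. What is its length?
L = v/(2f₁) = 1.2 m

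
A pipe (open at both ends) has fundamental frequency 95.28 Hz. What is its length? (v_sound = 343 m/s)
L = v/(2f₁) = 1.8 m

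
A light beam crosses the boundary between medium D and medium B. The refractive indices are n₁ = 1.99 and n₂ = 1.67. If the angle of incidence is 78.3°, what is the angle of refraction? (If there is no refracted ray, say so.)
sin θ₂ = (n₁/n₂)·sin θ₁ = 1.167 > 1, so there is no refracted ray — the light undergoes total internal reflection.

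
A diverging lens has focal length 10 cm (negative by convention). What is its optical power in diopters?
P = 1/f = -10 D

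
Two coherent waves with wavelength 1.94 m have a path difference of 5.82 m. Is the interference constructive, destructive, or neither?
constructive — path difference = 3λ, a whole number of wavelengths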